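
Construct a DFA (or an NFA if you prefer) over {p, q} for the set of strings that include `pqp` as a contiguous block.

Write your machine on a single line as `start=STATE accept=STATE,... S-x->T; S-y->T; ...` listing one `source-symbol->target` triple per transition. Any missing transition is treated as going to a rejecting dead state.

start=S0; accept=S3; S0-p->S1; S0-q->S0; S1-p->S1; S1-q->S2; S2-p->S3; S2-q->S0; S3-p->S3; S3-q->S3

Track how much of `pqp` has been matched so far: state S0 is no progress, S3 is the absorbing accept state reached once `pqp` has occurred. Intermediate states record partial matches; on a mismatch, fall back to the longest reusable overlap.
        p   q  
>  S0   S1  S0 
   S1   S1  S2 
   S2   S3  S0 
 * S3   S3  S3 
(> = start, * = accepting)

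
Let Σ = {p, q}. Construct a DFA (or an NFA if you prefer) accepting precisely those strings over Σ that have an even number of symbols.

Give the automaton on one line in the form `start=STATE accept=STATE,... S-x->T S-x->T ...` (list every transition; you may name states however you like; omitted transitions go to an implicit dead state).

Count input length modulo 2: every symbol advances one step around the cycle A → B → A. Accept at A.
       p  q 
>* A   B  B 
   B   A  A 
(> = start, * = accepting)

start=A accept=A A-p->B A-q->B B-p->A B-q->A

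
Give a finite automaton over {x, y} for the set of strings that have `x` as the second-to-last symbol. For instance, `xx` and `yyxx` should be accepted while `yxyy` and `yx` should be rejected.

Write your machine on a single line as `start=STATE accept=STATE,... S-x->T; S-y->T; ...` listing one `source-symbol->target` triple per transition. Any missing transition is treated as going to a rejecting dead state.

Because acceptance depends on a position counted from the end, the machine has to buffer the most recent 2 symbols. Make each state the string of the last up-to-2 symbols read; on input `x` shift the window left and append `x`. Accept when the buffered window has length 2 and begins with `x`.
A 7-state machine:
        x   y  
>  q0   q1  q2 
   q1   q3  q4 
   q2   q5  q6 
 * q3   q3  q4 
 * q4   q5  q6 
   q5   q3  q4 
   q6   q5  q6 
(> = start, * = accepting)

start=q0; accept=q3,q4; q0-x->q1; q0-y->q2; q1-x->q3; q1-y->q4; q2-x->q5; q2-y->q6; q3-x->q3; q3-y->q4; q4-x->q5; q4-y->q6; q5-x->q3; q5-y->q4; q6-x->q5; q6-y->q6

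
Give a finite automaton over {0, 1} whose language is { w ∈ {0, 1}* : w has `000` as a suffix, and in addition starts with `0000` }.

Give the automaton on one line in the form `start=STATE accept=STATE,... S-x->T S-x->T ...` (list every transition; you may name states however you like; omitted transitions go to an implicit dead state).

start=A accept=H A-0->B A-1->C B-0->D B-1->C C-0->E C-1->C D-0->F D-1->C E-0->G E-1->C F-0->H F-1->C G-0->I G-1->C H-0->H H-1->J I-0->I I-1->C J-0->K J-1->J K-0->L K-1->J L-0->H L-1->J

Build one automaton per condition and run them in lockstep. The first has 4 states tracking how much of the suffix `000` has currently been matched; the second has 6 states tracking whether the input so far still matches the prefix `0000`. A product state is a pair (one from each), accepting exactly when both do.
       0  1 
>  A   B  C 
   B   D  C 
   C   E  C 
   D   F  C 
   E   G  C 
   F   H  C 
   G   I  C 
 * H   H  J 
   I   I  C 
   J   K  J 
   K   L  J 
   L   H  J 
(> = start, * = accepting)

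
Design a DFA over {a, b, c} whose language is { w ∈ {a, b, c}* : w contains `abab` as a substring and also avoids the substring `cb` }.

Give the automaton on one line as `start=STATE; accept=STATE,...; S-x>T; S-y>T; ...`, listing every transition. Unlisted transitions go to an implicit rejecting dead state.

Run two small machines in parallel and take their product. One (5 states) tracks whether and how much of `abab` has been seen; the other (3 states) tracks partial matches of the forbidden pattern `cb`. Each combined state is a pair, one component from each; accept when both components accept.
12 states suffice.
          a    b    c  
>  s0     s1   s0   s2 
   s1     s1   s3   s2 
   s2     s1   s4   s2 
   s3     s5   s0   s2 
   s4     s6   s4   s4 
   s5     s1   s7   s2 
   s6     s6   s8   s4 
 * s7     s7   s7   s9 
   s8    s10   s4   s4 
 * s9     s7  s11   s9 
   s10    s6  s11   s4 
   s11   s11  s11  s11 
(> = start, * = accepting)

start=s0; accept=s7,s9; s0-a>s1; s0-b>s0; s0-c>s2; s1-a>s1; s1-b>s3; s1-c>s2; s2-a>s1; s2-b>s4; s2-c>s2; s3-a>s5; s3-b>s0; s3-c>s2; s4-a>s6; s4-b>s4; s4-c>s4; s5-a>s1; s5-b>s7; s5-c>s2; s6-a>s6; s6-b>s8; s6-c>s4; s7-a>s7; s7-b>s7; s7-c>s9; s8-a>s10; s8-b>s4; s8-c>s4; s9-a>s7; s9-b>s11; s9-c>s9; s10-a>s6; s10-b>s11; s10-c>s4; s11-a>s11; s11-b>s11; s11-c>s11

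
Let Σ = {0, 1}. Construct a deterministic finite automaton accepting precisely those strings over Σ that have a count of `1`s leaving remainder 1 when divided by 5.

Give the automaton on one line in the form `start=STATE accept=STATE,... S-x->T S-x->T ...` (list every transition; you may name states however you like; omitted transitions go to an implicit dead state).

Keep the running count of `1`s modulo 5: each `1` advances along the cycle q0 → q1 → q2 → q3 → q4 → q0 while other symbols loop. Accept at q1.
With 5 states:
        0   1  
>  q0   q0  q1 
 * q1   q1  q2 
   q2   q2  q3 
   q3   q3  q4 
   q4   q4  q0 
(> = start, * = accepting)

start=q0 accept=q1 q0-0->q0 q0-1->q1 q1-0->q1 q1-1->q2 q2-0->q2 q2-1->q3 q3-0->q3 q3-1->q4 q4-0->q4 q4-1->q0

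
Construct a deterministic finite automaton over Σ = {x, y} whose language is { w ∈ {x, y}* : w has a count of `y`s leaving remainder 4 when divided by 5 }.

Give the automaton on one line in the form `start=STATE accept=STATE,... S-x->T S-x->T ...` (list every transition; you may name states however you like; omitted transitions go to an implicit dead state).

start=q0 accept=q4 q0-x->q0 q0-y->q1 q1-x->q1 q1-y->q2 q2-x->q2 q2-y->q3 q3-x->q3 q3-y->q4 q4-x->q4 q4-y->q0

Keep the running count of `y`s modulo 5: each `y` advances along the cycle q0 → q1 → q2 → q3 → q4 → q0 while other symbols loop. Accept at q4.
5 states suffice.
        x   y  
>  q0   q0  q1 
   q1   q1  q2 
   q2   q2  q3 
   q3   q3  q4 
 * q4   q4  q0 
(> = start, * = accepting)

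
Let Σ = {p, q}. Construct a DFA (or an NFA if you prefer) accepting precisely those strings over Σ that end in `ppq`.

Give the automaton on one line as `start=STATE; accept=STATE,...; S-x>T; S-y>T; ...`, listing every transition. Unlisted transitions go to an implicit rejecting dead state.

start=A; accept=D; A-p>B; A-q>A; B-p>C; B-q>A; C-p>C; C-q>D; D-p>B; D-q>A

Remember how much of `ppq` the current input suffix matches. State A means no match yet; B means the last symbol is `p`; C means the last 2 symbols are `pp`; D means the last 3 symbols are `ppq`. Only D accepts. On a mismatch, fall back to the longest proper suffix that is still a prefix of `ppq`.
A 4-state machine:
       p  q 
>  A   B  A 
   B   C  A 
   C   C  D 
 * D   B  A 
(> = start, * = accepting)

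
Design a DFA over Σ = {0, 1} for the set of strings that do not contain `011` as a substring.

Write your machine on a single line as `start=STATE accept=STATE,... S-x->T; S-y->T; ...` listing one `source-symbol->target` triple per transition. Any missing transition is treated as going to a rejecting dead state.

start=q0; accept=q0,q1,q2; q0-0->q1; q0-1->q0; q1-0->q1; q1-1->q2; q2-0->q1; q2-1->q3; q3-0->q3; q3-1->q3

Track partial matches of the forbidden pattern `011`. State q3 is a dead state reached once `011` has occurred; every other state accepts. q0 means no part of `011` is currently matched.
        0   1  
>* q0   q1  q0 
 * q1   q1  q2 
 * q2   q1  q3 
   q3   q3  q3 
(> = start, * = accepting)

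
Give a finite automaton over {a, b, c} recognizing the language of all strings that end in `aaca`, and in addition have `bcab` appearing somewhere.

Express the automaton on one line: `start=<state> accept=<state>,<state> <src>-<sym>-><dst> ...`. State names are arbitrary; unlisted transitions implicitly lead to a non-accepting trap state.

Handle the two conditions separately and then intersect. The first has 5 states tracking how much of the suffix `aaca` has currently been matched; the second has 5 states tracking whether and how much of `bcab` has been seen. A product state is a pair (one from each), accepting exactly when both do.
13 states suffice.
          a    b    c  
>  q0     q1   q2   q0 
   q1     q3   q2   q0 
   q2     q1   q2   q4 
   q3     q3   q2   q5 
   q4     q6   q2   q0 
   q5     q7   q2   q0 
   q6     q3   q8   q0 
   q7     q3   q2   q0 
   q8     q9   q8   q8 
   q9    q10   q8   q8 
   q10   q10   q8  q11 
   q11   q12   q8   q8 
 * q12   q10   q8   q8 
(> = start, * = accepting)

start=q0 accept=q12 q0-a->q1 q0-b->q2 q0-c->q0 q1-a->q3 q1-b->q2 q1-c->q0 q2-a->q1 q2-b->q2 q2-c->q4 q3-a->q3 q3-b->q2 q3-c->q5 q4-a->q6 q4-b->q2 q4-c->q0 q5-a->q7 q5-b->q2 q5-c->q0 q6-a->q3 q6-b->q8 q6-c->q0 q7-a->q3 q7-b->q2 q7-c->q0 q8-a->q9 q8-b->q8 q8-c->q8 q9-a->q10 q9-b->q8 q9-c->q8 q10-a->q10 q10-b->q8 q10-c->q11 q11-a->q12 q11-b->q8 q11-c->q8 q12-a->q10 q12-b->q8 q12-c->q8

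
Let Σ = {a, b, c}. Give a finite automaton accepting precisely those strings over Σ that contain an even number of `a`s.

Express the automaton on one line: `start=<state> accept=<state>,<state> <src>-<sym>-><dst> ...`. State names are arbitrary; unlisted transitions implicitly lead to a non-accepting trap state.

start=q0 accept=q0 q0-a->q1 q0-b->q0 q0-c->q0 q1-a->q0 q1-b->q1 q1-c->q1

Keep the running count of `a`s modulo 2: each `a` advances along the cycle q0 → q1 → q0 while other symbols loop. Accept at q0.
A 2-state machine:
        a   b   c  
>* q0   q1  q0  q0 
   q1   q0  q1  q1 
(> = start, * = accepting)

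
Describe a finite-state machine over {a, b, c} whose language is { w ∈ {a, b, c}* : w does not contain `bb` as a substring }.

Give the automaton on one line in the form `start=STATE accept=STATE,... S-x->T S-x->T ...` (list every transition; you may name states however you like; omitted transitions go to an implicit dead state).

This is the complement of 'contains `bb`'. Use the same substring-matching states — s0 through s2 holding how much of `bb` has just been matched — but flip the accepting set: everything except the trap s2 accepts.
        a   b   c  
>* s0   s0  s1  s0 
 * s1   s0  s2  s0 
   s2   s2  s2  s2 
(> = start, * = accepting)

start=s0 accept=s0,s1 s0-a->s0 s0-b->s1 s0-c->s0 s1-a->s0 s1-b->s2 s1-c->s0 s2-a->s2 s2-b->s2 s2-c->s2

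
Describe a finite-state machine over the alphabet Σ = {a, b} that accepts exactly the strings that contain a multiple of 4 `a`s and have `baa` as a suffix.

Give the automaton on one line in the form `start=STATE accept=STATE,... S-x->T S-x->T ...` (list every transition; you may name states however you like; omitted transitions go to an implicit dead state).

Build one automaton per condition and run them in lockstep. The first has 4 states tracking the count of `a`s modulo 4; the second has 4 states tracking how much of the suffix `baa` has currently been matched. A product state is a pair (one from each), accepting exactly when both do.
16 states suffice.
          a    b  
>  S0     S1   S2 
   S1     S3   S4 
   S2     S5   S2 
   S3     S6   S7 
   S4     S8   S4 
   S5     S9   S4 
   S6     S0  S10 
   S7    S11   S7 
   S8    S12   S7 
   S9     S6   S7 
   S10   S13  S10 
   S11   S14  S10 
   S12    S0  S10 
   S13   S15   S2 
 * S14    S1   S2 
   S15    S3   S4 
(> = start, * = accepting)

start=S0 accept=S14 S0-a->S1 S0-b->S2 S1-a->S3 S1-b->S4 S2-a->S5 S2-b->S2 S3-a->S6 S3-b->S7 S4-a->S8 S4-b->S4 S5-a->S9 S5-b->S4 S6-a->S0 S6-b->S10 S7-a->S11 S7-b->S7 S8-a->S12 S8-b->S7 S9-a->S6 S9-b->S7 S10-a->S13 S10-b->S10 S11-a->S14 S11-b->S10 S12-a->S0 S12-b->S10 S13-a->S15 S13-b->S2 S14-a->S1 S14-b->S2 S15-a->S3 S15-b->S4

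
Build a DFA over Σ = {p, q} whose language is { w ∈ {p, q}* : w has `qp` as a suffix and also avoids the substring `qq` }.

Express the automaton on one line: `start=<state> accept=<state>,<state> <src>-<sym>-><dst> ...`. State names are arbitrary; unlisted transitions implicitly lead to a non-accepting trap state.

start=A accept=C A-p->A A-q->B B-p->C B-q->D C-p->A C-q->B D-p->D D-q->D

Build one automaton per condition and run them in lockstep. The first has 3 states tracking how much of the suffix `qp` has currently been matched; the second has 3 states tracking partial matches of the forbidden pattern `qq`. A product state is a pair (one from each), accepting exactly when both do. Equivalent product states are then merged.
       p  q 
>  A   A  B 
   B   C  D 
 * C   A  B 
   D   D  D 
(> = start, * = accepting)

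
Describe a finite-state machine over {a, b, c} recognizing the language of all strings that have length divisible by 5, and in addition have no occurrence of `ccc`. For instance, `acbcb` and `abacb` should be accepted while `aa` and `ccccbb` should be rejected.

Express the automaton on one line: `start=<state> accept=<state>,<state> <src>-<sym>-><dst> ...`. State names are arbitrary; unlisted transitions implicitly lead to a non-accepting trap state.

Build one automaton per condition and run them in lockstep. The first has 5 states tracking the input length modulo 5; the second has 4 states tracking partial matches of the forbidden pattern `ccc`. A product state is a pair (one from each), accepting exactly when both do. Minimizing collapses redundant product states.
A 16-state machine:
          a    b    c  
>* q0     q1   q1   q2 
   q1     q3   q3   q4 
   q2     q3   q3   q5 
   q3     q6   q6   q7 
   q4     q6   q6   q8 
   q5     q6   q6   q9 
   q6    q10  q10  q11 
   q7    q10  q10  q12 
   q8    q10  q10   q9 
   q9     q9   q9   q9 
   q10    q0   q0  q13 
   q11    q0   q0  q14 
   q12    q0   q0   q9 
 * q13    q1   q1  q15 
 * q14    q1   q1   q9 
   q15    q3   q3   q9 
(> = start, * = accepting)

start=q0 accept=q0,q13,q14 q0-a->q1 q0-b->q1 q0-c->q2 q1-a->q3 q1-b->q3 q1-c->q4 q2-a->q3 q2-b->q3 q2-c->q5 q3-a->q6 q3-b->q6 q3-c->q7 q4-a->q6 q4-b->q6 q4-c->q8 q5-a->q6 q5-b->q6 q5-c->q9 q6-a->q10 q6-b->q10 q6-c->q11 q7-a->q10 q7-b->q10 q7-c->q12 q8-a->q10 q8-b->q10 q8-c->q9 q9-a->q9 q9-b->q9 q9-c->q9 q10-a->q0 q10-b->q0 q10-c->q13 q11-a->q0 q11-b->q0 q11-c->q14 q12-a->q0 q12-b->q0 q12-c->q9 q13-a->q1 q13-b->q1 q13-c->q15 q14-a->q1 q14-b->q1 q14-c->q9 q15-a->q3 q15-b->q3 q15-c->q9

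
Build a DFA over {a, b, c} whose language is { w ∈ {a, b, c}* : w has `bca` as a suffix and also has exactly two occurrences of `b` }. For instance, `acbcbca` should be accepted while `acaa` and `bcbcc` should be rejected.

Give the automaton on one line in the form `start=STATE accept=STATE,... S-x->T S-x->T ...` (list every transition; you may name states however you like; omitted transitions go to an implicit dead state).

Handle the two conditions separately and then intersect. One (4 states) tracks how much of the suffix `bca` has currently been matched; the other (4 states) tracks the count of `b`s, saturating at 3. Each combined state is a pair, one component from each; accept when both components accept. Equivalent product states are then merged.
6 states suffice.
        a   b   c  
>  s0   s0  s1  s0 
   s1   s1  s2  s1 
   s2   s3  s3  s4 
   s3   s3  s3  s3 
   s4   s5  s3  s3 
 * s5   s3  s3  s3 
(> = start, * = accepting)

start=s0 accept=s5 s0-a->s0 s0-b->s1 s0-c->s0 s1-a->s1 s1-b->s2 s1-c->s1 s2-a->s3 s2-b->s3 s2-c->s4 s3-a->s3 s3-b->s3 s3-c->s3 s4-a->s5 s4-b->s3 s4-c->s3 s5-a->s3 s5-b->s3 s5-c->s3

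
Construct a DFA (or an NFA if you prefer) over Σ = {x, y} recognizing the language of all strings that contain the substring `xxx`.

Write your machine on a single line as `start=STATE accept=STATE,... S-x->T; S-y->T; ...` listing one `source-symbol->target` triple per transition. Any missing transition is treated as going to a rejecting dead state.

States q0..q2 record the length of the longest prefix of `xxx` that matches the current input suffix. Reaching q3 means `xxx` has been seen, and we stay there forever. Accept from q3.
With 4 states:
        x   y  
>  q0   q1  q0 
   q1   q2  q0 
   q2   q3  q0 
 * q3   q3  q3 
(> = start, * = accepting)

start=q0; accept=q3; q0-x->q1; q0-y->q0; q1-x->q2; q1-y->q0; q2-x->q3; q2-y->q0; q3-x->q3; q3-y->q3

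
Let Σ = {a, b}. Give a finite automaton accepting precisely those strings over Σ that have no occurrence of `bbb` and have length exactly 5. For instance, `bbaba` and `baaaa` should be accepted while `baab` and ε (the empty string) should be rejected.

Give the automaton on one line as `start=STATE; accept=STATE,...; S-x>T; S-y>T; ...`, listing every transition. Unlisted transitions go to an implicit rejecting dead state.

start=S0; accept=S12; S0-a>S1; S0-b>S2; S1-a>S3; S1-b>S4; S2-a>S3; S2-b>S5; S3-a>S6; S3-b>S7; S4-a>S6; S4-b>S8; S5-a>S6; S5-b>S9; S6-a>S10; S6-b>S10; S7-a>S10; S7-b>S11; S8-a>S10; S8-b>S9; S9-a>S9; S9-b>S9; S10-a>S12; S10-b>S12; S11-a>S12; S11-b>S9; S12-a>S9; S12-b>S9

Build one automaton per condition and run them in lockstep. The first has 4 states tracking partial matches of the forbidden pattern `bbb`; the second has 7 states tracking the input length, saturating at 6. A product state is a pair (one from each), accepting exactly when both do. Minimizing collapses redundant product states.
A 13-state machine:
          a    b  
>  S0     S1   S2 
   S1     S3   S4 
   S2     S3   S5 
   S3     S6   S7 
   S4     S6   S8 
   S5     S6   S9 
   S6    S10  S10 
   S7    S10  S11 
   S8    S10   S9 
   S9     S9   S9 
   S10   S12  S12 
   S11   S12   S9 
 * S12    S9   S9 
(> = start, * = accepting)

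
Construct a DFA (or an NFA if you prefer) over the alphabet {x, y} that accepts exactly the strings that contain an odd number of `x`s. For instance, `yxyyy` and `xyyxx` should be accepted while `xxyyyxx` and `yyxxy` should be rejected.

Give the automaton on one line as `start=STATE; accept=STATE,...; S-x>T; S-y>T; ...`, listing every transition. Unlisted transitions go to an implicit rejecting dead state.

Keep the running count of `x`s modulo 2: each `x` advances along the cycle q0 → q1 → q0 while other symbols loop. Accept at q1.
With 2 states:
        x   y  
>  q0   q1  q0 
 * q1   q0  q1 
(> = start, * = accepting)

start=q0; accept=q1; q0-x>q1; q0-y>q0; q1-x>q0; q1-y>q1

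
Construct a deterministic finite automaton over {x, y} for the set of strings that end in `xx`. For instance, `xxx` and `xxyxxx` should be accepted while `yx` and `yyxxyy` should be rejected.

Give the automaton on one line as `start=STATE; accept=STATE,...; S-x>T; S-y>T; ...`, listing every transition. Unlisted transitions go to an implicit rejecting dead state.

Let each state record the length of the longest suffix of the input read so far that is also a prefix of `xx`. S1 means the last symbol is `x`; S2 means the last 2 symbols are `xx`. Accept only at S2, where the string currently ends in `xx`.
        x   y  
>  S0   S1  S0 
   S1   S2  S0 
 * S2   S2  S0 
(> = start, * = accepting)

start=S0; accept=S2; S0-x>S1; S0-y>S0; S1-x>S2; S1-y>S0; S2-x>S2; S2-y>S0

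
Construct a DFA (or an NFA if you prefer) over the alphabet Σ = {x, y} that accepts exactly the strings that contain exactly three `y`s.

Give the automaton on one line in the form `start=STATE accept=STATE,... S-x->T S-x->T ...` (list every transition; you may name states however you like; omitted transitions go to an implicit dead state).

start=A accept=D A-x->A A-y->B B-x->B B-y->C C-x->C C-y->D D-x->D D-y->E E-x->E E-y->E

Only the number of `y`s matters, and only up to 4. Make a chain A → B → C → D → E advanced by each `y` (with E absorbing); every other symbol self-loops. The accepting set is {D}.
With 5 states:
       x  y 
>  A   A  B 
   B   B  C 
   C   C  D 
 * D   D  E 
   E   E  E 
(> = start, * = accepting)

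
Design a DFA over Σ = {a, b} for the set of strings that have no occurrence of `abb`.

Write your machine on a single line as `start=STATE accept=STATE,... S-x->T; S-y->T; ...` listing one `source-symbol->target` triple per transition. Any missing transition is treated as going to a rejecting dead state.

start=s0; accept=s0,s1,s2; s0-a->s1; s0-b->s0; s1-a->s1; s1-b->s2; s2-a->s1; s2-b->s3; s3-a->s3; s3-b->s3

This is the complement of 'contains `abb`'. Use the same substring-matching states — s0 through s3 holding how much of `abb` has just been matched — but flip the accepting set: everything except the trap s3 accepts.
A 4-state machine:
        a   b  
>* s0   s1  s0 
 * s1   s1  s2 
 * s2   s1  s3 
   s3   s3  s3 
(> = start, * = accepting)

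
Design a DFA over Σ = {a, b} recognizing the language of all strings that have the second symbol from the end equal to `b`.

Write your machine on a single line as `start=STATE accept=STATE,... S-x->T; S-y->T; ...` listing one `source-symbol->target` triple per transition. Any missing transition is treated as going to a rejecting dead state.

A DFA must remember the last 2 symbols (since which symbol is second-to-last isn't known until the input ends). Use one state per possible window of the last ≤2 symbols; accept from those whose window starts with `b`.
        a   b  
>  q0   q1  q2 
   q1   q3  q4 
   q2   q5  q6 
   q3   q3  q4 
   q4   q5  q6 
 * q5   q3  q4 
 * q6   q5  q6 
(> = start, * = accepting)

start=q0; accept=q5,q6; q0-a->q1; q0-b->q2; q1-a->q3; q1-b->q4; q2-a->q5; q2-b->q6; q3-a->q3; q3-b->q4; q4-a->q5; q4-b->q6; q5-a->q3; q5-b->q4; q6-a->q5; q6-b->q6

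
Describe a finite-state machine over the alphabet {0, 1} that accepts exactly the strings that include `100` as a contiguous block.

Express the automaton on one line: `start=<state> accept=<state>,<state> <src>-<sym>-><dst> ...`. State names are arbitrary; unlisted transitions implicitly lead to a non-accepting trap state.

start=q0 accept=q3 q0-0->q0 q0-1->q1 q1-0->q2 q1-1->q1 q2-0->q3 q2-1->q1 q3-0->q3 q3-1->q3

States q0..q2 record the length of the longest prefix of `100` that matches the current input suffix. Reaching q3 means `100` has been seen, and we stay there forever. Accept from q3.
4 states suffice.
        0   1  
>  q0   q0  q1 
   q1   q2  q1 
   q2   q3  q1 
 * q3   q3  q3 
(> = start, * = accepting)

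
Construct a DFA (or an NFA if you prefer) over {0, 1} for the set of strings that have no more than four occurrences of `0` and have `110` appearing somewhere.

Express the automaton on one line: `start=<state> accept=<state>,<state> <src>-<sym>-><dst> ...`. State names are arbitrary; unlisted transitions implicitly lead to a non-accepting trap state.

Build one automaton per condition and run them in lockstep. The first has 6 states tracking the count of `0`s, saturating at 5; the second has 4 states tracking whether and how much of `110` has been seen. A product state is a pair (one from each), accepting exactly when both do.
          0    1  
>  s0     s1   s2 
   s1     s3   s4 
   s2     s1   s5 
   s3     s6   s7 
   s4     s3   s8 
   s5     s9   s5 
   s6    s10  s11 
   s7     s6  s12 
   s8    s13   s8 
 * s9    s13   s9 
   s10   s14  s15 
   s11   s10  s16 
   s12   s17  s12 
 * s13   s17  s13 
   s14   s14  s18 
   s15   s14  s19 
   s16   s20  s16 
 * s17   s20  s17 
   s18   s14  s21 
   s19   s22  s19 
 * s20   s22  s20 
   s21   s22  s21 
   s22   s22  s22 
(> = start, * = accepting)

start=s0 accept=s9,s13,s17,s20 s0-0->s1 s0-1->s2 s1-0->s3 s1-1->s4 s2-0->s1 s2-1->s5 s3-0->s6 s3-1->s7 s4-0->s3 s4-1->s8 s5-0->s9 s5-1->s5 s6-0->s10 s6-1->s11 s7-0->s6 s7-1->s12 s8-0->s13 s8-1->s8 s9-0->s13 s9-1->s9 s10-0->s14 s10-1->s15 s11-0->s10 s11-1->s16 s12-0->s17 s12-1->s12 s13-0->s17 s13-1->s13 s14-0->s14 s14-1->s18 s15-0->s14 s15-1->s19 s16-0->s20 s16-1->s16 s17-0->s20 s17-1->s17 s18-0->s14 s18-1->s21 s19-0->s22 s19-1->s19 s20-0->s22 s20-1->s20 s21-0->s22 s21-1->s21 s22-0->s22 s22-1->s22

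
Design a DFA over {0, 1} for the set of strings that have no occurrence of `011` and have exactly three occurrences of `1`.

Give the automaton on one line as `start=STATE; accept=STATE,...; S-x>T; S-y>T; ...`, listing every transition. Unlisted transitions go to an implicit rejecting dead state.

Handle the two conditions separately and then intersect. The first has 4 states tracking partial matches of the forbidden pattern `011`; the second has 5 states tracking the count of `1`s, saturating at 4. A product state is a pair (one from each), accepting exactly when both do. After merging equivalent states the machine shrinks.
With 9 states:
       0  1 
>  A   B  C 
   B   B  D 
   C   E  F 
   D   E  G 
   E   E  H 
   F   F  I 
   G   G  G 
   H   F  G 
 * I   I  G 
(> = start, * = accepting)

start=A; accept=I; A-0>B; A-1>C; B-0>B; B-1>D; C-0>E; C-1>F; D-0>E; D-1>G; E-0>E; E-1>H; F-0>F; F-1>I; G-0>G; G-1>G; H-0>F; H-1>G; I-0>I; I-1>G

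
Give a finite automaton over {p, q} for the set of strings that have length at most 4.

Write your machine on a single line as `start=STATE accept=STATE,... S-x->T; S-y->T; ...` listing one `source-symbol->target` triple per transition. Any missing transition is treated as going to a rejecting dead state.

Count input length up to 5: every symbol moves from s0 toward s5, which means 'more than 4' and absorbs. Accept from {s0, s1, s2, s3, s4}.
6 states suffice.
        p   q  
>* s0   s1  s1 
 * s1   s2  s2 
 * s2   s3  s3 
 * s3   s4  s4 
 * s4   s5  s5 
   s5   s5  s5 
(> = start, * = accepting)

start=s0; accept=s0,s1,s2,s3,s4; s0-p->s1; s0-q->s1; s1-p->s2; s1-q->s2; s2-p->s3; s2-q->s3; s3-p->s4; s3-q->s4; s4-p->s5; s4-q->s5; s5-p->s5; s5-q->s5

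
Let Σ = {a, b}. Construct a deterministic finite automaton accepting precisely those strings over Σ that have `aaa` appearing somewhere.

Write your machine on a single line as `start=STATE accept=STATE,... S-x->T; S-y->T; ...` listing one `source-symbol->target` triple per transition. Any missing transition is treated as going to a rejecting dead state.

States S0..S2 record the length of the longest prefix of `aaa` that matches the current input suffix. Reaching S3 means `aaa` has been seen, and we stay there forever. Accept from S3.
With 4 states:
        a   b  
>  S0   S1  S0 
   S1   S2  S0 
   S2   S3  S0 
 * S3   S3  S3 
(> = start, * = accepting)

start=S0; accept=S3; S0-a->S1; S0-b->S0; S1-a->S2; S1-b->S0; S2-a->S3; S2-b->S0; S3-a->S3; S3-b->S3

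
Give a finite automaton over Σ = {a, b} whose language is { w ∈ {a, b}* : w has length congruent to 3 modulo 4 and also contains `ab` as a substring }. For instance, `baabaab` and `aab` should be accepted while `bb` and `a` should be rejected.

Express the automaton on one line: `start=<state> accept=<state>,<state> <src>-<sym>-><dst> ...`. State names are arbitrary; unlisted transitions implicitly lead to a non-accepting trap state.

Build one automaton per condition and run them in lockstep. The first has 4 states tracking the input length modulo 4; the second has 3 states tracking whether and how much of `ab` has been seen. A product state is a pair (one from each), accepting exactly when both do.
12 states suffice.
          a    b  
>  S0     S1   S2 
   S1     S3   S4 
   S2     S3   S5 
   S3     S6   S7 
   S4     S7   S7 
   S5     S6   S8 
   S6     S9  S10 
 * S7    S10  S10 
   S8     S9   S0 
   S9     S1  S11 
   S10   S11  S11 
   S11    S4   S4 
(> = start, * = accepting)

start=S0 accept=S7 S0-a->S1 S0-b->S2 S1-a->S3 S1-b->S4 S2-a->S3 S2-b->S5 S3-a->S6 S3-b->S7 S4-a->S7 S4-b->S7 S5-a->S6 S5-b->S8 S6-a->S9 S6-b->S10 S7-a->S10 S7-b->S10 S8-a->S9 S8-b->S0 S9-a->S1 S9-b->S11 S10-a->S11 S10-b->S11 S11-a->S4 S11-b->S4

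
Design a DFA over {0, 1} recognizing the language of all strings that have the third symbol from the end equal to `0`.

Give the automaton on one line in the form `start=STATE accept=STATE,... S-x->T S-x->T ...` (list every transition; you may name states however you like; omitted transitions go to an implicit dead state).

A DFA must remember the last 3 symbols (since which symbol is third-to-last isn't known until the input ends). Use one state per possible window of the last ≤3 symbols; accept from those whose window starts with `0`.
With 15 states:
          0    1  
>  S0     S1   S2 
   S1     S3   S4 
   S2     S5   S6 
   S3     S7   S8 
   S4     S9  S10 
   S5    S11  S12 
   S6    S13  S14 
 * S7     S7   S8 
 * S8     S9  S10 
 * S9    S11  S12 
 * S10   S13  S14 
   S11    S7   S8 
   S12    S9  S10 
   S13   S11  S12 
   S14   S13  S14 
(> = start, * = accepting)

start=S0 accept=S7,S8,S9,S10 S0-0->S1 S0-1->S2 S1-0->S3 S1-1->S4 S2-0->S5 S2-1->S6 S3-0->S7 S3-1->S8 S4-0->S9 S4-1->S10 S5-0->S11 S5-1->S12 S6-0->S13 S6-1->S14 S7-0->S7 S7-1->S8 S8-0->S9 S8-1->S10 S9-0->S11 S9-1->S12 S10-0->S13 S10-1->S14 S11-0->S7 S11-1->S8 S12-0->S9 S12-1->S10 S13-0->S11 S13-1->S12 S14-0->S13 S14-1->S14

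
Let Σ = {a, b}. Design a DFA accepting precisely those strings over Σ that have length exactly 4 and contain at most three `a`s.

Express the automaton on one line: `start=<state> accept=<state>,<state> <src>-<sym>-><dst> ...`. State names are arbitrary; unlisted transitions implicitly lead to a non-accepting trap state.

Handle the two conditions separately and then intersect. One (6 states) tracks the input length, saturating at 5; the other (5 states) tracks the count of `a`s, saturating at 4. Each combined state is a pair, one component from each; accept when both components accept. Equivalent product states are then merged.
A 9-state machine:
        a   b  
>  s0   s1  s2 
   s1   s3  s4 
   s2   s4  s4 
   s3   s5  s6 
   s4   s6  s6 
   s5   s7  s8 
   s6   s8  s8 
   s7   s7  s7 
 * s8   s7  s7 
(> = start, * = accepting)

start=s0 accept=s8 s0-a->s1 s0-b->s2 s1-a->s3 s1-b->s4 s2-a->s4 s2-b->s4 s3-a->s5 s3-b->s6 s4-a->s6 s4-b->s6 s5-a->s7 s5-b->s8 s6-a->s8 s6-b->s8 s7-a->s7 s7-b->s7 s8-a->s7 s8-b->s7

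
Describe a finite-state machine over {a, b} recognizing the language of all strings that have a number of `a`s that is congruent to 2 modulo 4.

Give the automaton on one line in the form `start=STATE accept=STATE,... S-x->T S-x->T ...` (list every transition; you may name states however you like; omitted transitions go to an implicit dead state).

The only thing that matters is how many `a`s have appeared, reduced mod 4. Use one state per residue: S0 for 0, …, S3 for 3. Reading `a` moves to the next residue; anything else stays put. S2 is accepting.
4 states suffice.
        a   b  
>  S0   S1  S0 
   S1   S2  S1 
 * S2   S3  S2 
   S3   S0  S3 
(> = start, * = accepting)

start=S0 accept=S2 S0-a->S1 S0-b->S0 S1-a->S2 S1-b->S1 S2-a->S3 S2-b->S2 S3-a->S0 S3-b->S3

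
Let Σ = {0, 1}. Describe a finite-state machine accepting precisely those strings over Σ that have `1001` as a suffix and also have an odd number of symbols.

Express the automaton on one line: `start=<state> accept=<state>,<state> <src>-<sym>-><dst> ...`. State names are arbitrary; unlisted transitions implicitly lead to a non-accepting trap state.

Run two small machines in parallel and take their product. The first has 5 states tracking how much of the suffix `1001` has currently been matched; the second has 2 states tracking the input length modulo 2. A product state is a pair (one from each), accepting exactly when both do.
        0   1  
>  s0   s1  s2 
   s1   s0  s3 
   s2   s4  s3 
   s3   s5  s2 
   s4   s6  s2 
   s5   s7  s3 
   s6   s0  s8 
   s7   s1  s9 
   s8   s5  s2 
 * s9   s4  s3 
(> = start, * = accepting)

start=s0 accept=s9 s0-0->s1 s0-1->s2 s1-0->s0 s1-1->s3 s2-0->s4 s2-1->s3 s3-0->s5 s3-1->s2 s4-0->s6 s4-1->s2 s5-0->s7 s5-1->s3 s6-0->s0 s6-1->s8 s7-0->s1 s7-1->s9 s8-0->s5 s8-1->s2 s9-0->s4 s9-1->s3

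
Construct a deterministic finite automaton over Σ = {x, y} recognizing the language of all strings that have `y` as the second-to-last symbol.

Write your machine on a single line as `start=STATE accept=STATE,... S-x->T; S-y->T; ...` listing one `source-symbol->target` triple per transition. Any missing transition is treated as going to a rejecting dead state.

start=A; accept=F,G; A-x->B; A-y->C; B-x->D; B-y->E; C-x->F; C-y->G; D-x->D; D-y->E; E-x->F; E-y->G; F-x->D; F-y->E; G-x->F; G-y->G

A DFA must remember the last 2 symbols (since which symbol is second-to-last isn't known until the input ends). Use one state per possible window of the last ≤2 symbols; accept from those whose window starts with `y`.
A 7-state machine:
       x  y 
>  A   B  C 
   B   D  E 
   C   F  G 
   D   D  E 
   E   F  G 
 * F   D  E 
 * G   F  G 
(> = start, * = accepting)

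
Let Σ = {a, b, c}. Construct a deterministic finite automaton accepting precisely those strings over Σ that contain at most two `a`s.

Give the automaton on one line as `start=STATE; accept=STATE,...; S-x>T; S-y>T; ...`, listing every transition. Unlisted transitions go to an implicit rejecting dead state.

Only the number of `a`s matters, and only up to 3. Make a chain s0 → s1 → s2 → s3 advanced by each `a` (with s3 absorbing); every other symbol self-loops. The accepting set is {s0, s1, s2}.
A 4-state machine:
        a   b   c  
>* s0   s1  s0  s0 
 * s1   s2  s1  s1 
 * s2   s3  s2  s2 
   s3   s3  s3  s3 
(> = start, * = accepting)

start=s0; accept=s0,s1,s2; s0-a>s1; s0-b>s0; s0-c>s0; s1-a>s2; s1-b>s1; s1-c>s1; s2-a>s3; s2-b>s2; s2-c>s2; s3-a>s3; s3-b>s3; s3-c>s3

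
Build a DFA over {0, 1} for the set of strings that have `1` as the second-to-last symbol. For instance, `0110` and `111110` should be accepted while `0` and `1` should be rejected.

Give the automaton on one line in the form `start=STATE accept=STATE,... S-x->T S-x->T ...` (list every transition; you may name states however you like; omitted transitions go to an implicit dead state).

start=s0 accept=s5,s6 s0-0->s1 s0-1->s2 s1-0->s3 s1-1->s4 s2-0->s5 s2-1->s6 s3-0->s3 s3-1->s4 s4-0->s5 s4-1->s6 s5-0->s3 s5-1->s4 s6-0->s5 s6-1->s6

Because acceptance depends on a position counted from the end, the machine has to buffer the most recent 2 symbols. Make each state the string of the last up-to-2 symbols read; on input `x` shift the window left and append `x`. Accept when the buffered window has length 2 and begins with `1`.
With 7 states:
        0   1  
>  s0   s1  s2 
   s1   s3  s4 
   s2   s5  s6 
   s3   s3  s4 
   s4   s5  s6 
 * s5   s3  s4 
 * s6   s5  s6 
(> = start, * = accepting)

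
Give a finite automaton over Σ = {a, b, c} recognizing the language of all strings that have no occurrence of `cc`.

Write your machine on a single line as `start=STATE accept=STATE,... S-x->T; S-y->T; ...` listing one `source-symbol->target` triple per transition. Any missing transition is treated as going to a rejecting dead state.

Track partial matches of the forbidden pattern `cc`. State q2 is a dead state reached once `cc` has occurred; every other state accepts. q0 means no part of `cc` is currently matched.
3 states suffice.
        a   b   c  
>* q0   q0  q0  q1 
 * q1   q0  q0  q2 
   q2   q2  q2  q2 
(> = start, * = accepting)

start=q0; accept=q0,q1; q0-a->q0; q0-b->q0; q0-c->q1; q1-a->q0; q1-b->q0; q1-c->q2; q2-a->q2; q2-b->q2; q2-c->q2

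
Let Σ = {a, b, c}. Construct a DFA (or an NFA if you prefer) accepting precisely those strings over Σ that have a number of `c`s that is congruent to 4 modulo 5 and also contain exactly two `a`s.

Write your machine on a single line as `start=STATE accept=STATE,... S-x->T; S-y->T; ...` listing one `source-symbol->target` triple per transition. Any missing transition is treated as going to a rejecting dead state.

Build one automaton per condition and run them in lockstep. One (5 states) tracks the count of `c`s modulo 5; the other (4 states) tracks the count of `a`s, saturating at 3. Each combined state is a pair, one component from each; accept when both components accept.
With 20 states:
          a    b    c  
>  s0     s1   s0   s2 
   s1     s3   s1   s4 
   s2     s4   s2   s5 
   s3     s6   s3   s7 
   s4     s7   s4   s8 
   s5     s8   s5   s9 
   s6     s6   s6  s10 
   s7    s10   s7  s11 
   s8    s11   s8  s12 
   s9    s12   s9  s13 
   s10   s10  s10  s14 
   s11   s14  s11  s15 
   s12   s15  s12  s16 
   s13   s16  s13   s0 
   s14   s14  s14  s17 
   s15   s17  s15  s18 
   s16   s18  s16   s1 
   s17   s17  s17  s19 
 * s18   s19  s18   s3 
   s19   s19  s19   s6 
(> = start, * = accepting)

start=s0; accept=s18; s0-a->s1; s0-b->s0; s0-c->s2; s1-a->s3; s1-b->s1; s1-c->s4; s2-a->s4; s2-b->s2; s2-c->s5; s3-a->s6; s3-b->s3; s3-c->s7; s4-a->s7; s4-b->s4; s4-c->s8; s5-a->s8; s5-b->s5; s5-c->s9; s6-a->s6; s6-b->s6; s6-c->s10; s7-a->s10; s7-b->s7; s7-c->s11; s8-a->s11; s8-b->s8; s8-c->s12; s9-a->s12; s9-b->s9; s9-c->s13; s10-a->s10; s10-b->s10; s10-c->s14; s11-a->s14; s11-b->s11; s11-c->s15; s12-a->s15; s12-b->s12; s12-c->s16; s13-a->s16; s13-b->s13; s13-c->s0; s14-a->s14; s14-b->s14; s14-c->s17; s15-a->s17; s15-b->s15; s15-c->s18; s16-a->s18; s16-b->s16; s16-c->s1; s17-a->s17; s17-b->s17; s17-c->s19; s18-a->s19; s18-b->s18; s18-c->s3; s19-a->s19; s19-b->s19; s19-c->s6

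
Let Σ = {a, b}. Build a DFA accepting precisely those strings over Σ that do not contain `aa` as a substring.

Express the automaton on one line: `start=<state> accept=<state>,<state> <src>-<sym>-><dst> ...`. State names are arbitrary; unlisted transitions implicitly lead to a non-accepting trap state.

Track partial matches of the forbidden pattern `aa`. State q2 is a dead state reached once `aa` has occurred; every other state accepts. q0 means no part of `aa` is currently matched.
3 states suffice.
        a   b  
>* q0   q1  q0 
 * q1   q2  q0 
   q2   q2  q2 
(> = start, * = accepting)

start=q0 accept=q0,q1 q0-a->q1 q0-b->q0 q1-a->q2 q1-b->q0 q2-a->q2 q2-b->q2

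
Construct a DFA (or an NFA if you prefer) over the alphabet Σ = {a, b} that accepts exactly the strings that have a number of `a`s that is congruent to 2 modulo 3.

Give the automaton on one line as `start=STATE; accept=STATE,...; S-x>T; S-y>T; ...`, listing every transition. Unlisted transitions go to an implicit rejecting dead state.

start=q0; accept=q2; q0-a>q1; q0-b>q0; q1-a>q2; q1-b>q1; q2-a>q0; q2-b>q2

The only thing that matters is how many `a`s have appeared, reduced mod 3. Use one state per residue: q0 for 0, …, q2 for 2. Reading `a` moves to the next residue; anything else stays put. q2 is accepting.
With 3 states:
        a   b  
>  q0   q1  q0 
   q1   q2  q1 
 * q2   q0  q2 
(> = start, * = accepting)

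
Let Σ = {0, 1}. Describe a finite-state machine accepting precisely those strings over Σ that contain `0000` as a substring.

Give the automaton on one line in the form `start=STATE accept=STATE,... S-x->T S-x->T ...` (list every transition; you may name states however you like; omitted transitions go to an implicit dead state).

Track how much of `0000` has been matched so far: state s0 is no progress, s4 is the absorbing accept state reached once `0000` has occurred. Intermediate states record partial matches; on a mismatch, fall back to the longest reusable overlap.
5 states suffice.
        0   1  
>  s0   s1  s0 
   s1   s2  s0 
   s2   s3  s0 
   s3   s4  s0 
 * s4   s4  s4 
(> = start, * = accepting)

start=s0 accept=s4 s0-0->s1 s0-1->s0 s1-0->s2 s1-1->s0 s2-0->s3 s2-1->s0 s3-0->s4 s3-1->s0 s4-0->s4 s4-1->s4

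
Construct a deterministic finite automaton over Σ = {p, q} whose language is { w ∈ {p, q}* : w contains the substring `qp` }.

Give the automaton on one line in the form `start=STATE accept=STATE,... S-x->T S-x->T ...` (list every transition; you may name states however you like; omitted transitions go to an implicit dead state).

States A..B record the length of the longest prefix of `qp` that matches the current input suffix. Reaching C means `qp` has been seen, and we stay there forever. Accept from C.
       p  q 
>  A   A  B 
   B   C  B 
 * C   C  C 
(> = start, * = accepting)

start=A accept=C A-p->A A-q->B B-p->C B-q->B C-p->C C-q->C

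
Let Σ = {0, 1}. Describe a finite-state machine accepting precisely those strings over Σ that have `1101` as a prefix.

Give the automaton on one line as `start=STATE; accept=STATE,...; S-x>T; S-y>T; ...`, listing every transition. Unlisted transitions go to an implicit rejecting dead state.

Walk along `1101` while the input agrees: from q0 take `1` to q1, and so on. Any deviation drops to the rejecting sink q5. Once q4 is reached the prefix is confirmed and every continuation is accepted.
A 6-state machine:
        0   1  
>  q0   q5  q1 
   q1   q5  q2 
   q2   q3  q5 
   q3   q5  q4 
 * q4   q4  q4 
   q5   q5  q5 
(> = start, * = accepting)

start=q0; accept=q4; q0-0>q5; q0-1>q1; q1-0>q5; q1-1>q2; q2-0>q3; q2-1>q5; q3-0>q5; q3-1>q4; q4-0>q4; q4-1>q4; q5-0>q5; q5-1>q5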